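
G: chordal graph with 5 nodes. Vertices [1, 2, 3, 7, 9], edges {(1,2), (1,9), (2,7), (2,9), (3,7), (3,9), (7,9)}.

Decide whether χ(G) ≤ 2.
No, G is not 2-colorable

The clique on vertices [1, 2, 9] has size 3 > 2, so it alone needs 3 colors.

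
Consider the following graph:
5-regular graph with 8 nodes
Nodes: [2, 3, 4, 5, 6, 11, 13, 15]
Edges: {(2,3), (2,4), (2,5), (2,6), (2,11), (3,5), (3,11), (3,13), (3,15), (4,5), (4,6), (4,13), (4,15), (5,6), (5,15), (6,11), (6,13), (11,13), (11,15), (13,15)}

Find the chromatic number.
χ(G) = 4

Clique number ω(G) = 4 (lower bound: χ ≥ ω).
The clique on [2, 4, 5, 6] has size 4, forcing χ ≥ 4, and the coloring below uses 4 colors, so χ(G) = 4.
A valid 4-coloring: color 1: [6, 15]; color 2: [3, 4]; color 3: [5, 11]; color 4: [2, 13].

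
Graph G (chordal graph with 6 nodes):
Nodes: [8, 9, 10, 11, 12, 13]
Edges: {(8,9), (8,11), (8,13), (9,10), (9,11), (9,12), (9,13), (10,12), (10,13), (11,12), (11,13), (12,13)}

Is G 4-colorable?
Yes, G is 4-colorable

A valid 4-coloring: color 1: [9]; color 2: [13]; color 3: [8, 12]; color 4: [10, 11].
(χ(G) = 4 ≤ 4.)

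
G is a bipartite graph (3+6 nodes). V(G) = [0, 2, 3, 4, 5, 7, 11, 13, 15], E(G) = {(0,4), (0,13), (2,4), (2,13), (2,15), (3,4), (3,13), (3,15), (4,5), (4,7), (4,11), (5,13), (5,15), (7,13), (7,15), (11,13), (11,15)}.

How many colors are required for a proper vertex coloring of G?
Clique number ω(G) = 2 (lower bound: χ ≥ ω).
The graph is bipartite (no odd cycle), so 2 colors suffice: χ(G) = 2.
A valid 2-coloring: color 1: [4, 13, 15]; color 2: [0, 2, 3, 5, 7, 11].

χ(G) = 2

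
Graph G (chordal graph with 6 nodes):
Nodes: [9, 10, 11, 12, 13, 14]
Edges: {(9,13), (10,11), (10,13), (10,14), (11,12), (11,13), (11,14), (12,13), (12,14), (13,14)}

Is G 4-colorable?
A valid 4-coloring: color 1: [13]; color 2: [9, 14]; color 3: [11]; color 4: [10, 12].
(χ(G) = 4 ≤ 4.)

Yes, G is 4-colorable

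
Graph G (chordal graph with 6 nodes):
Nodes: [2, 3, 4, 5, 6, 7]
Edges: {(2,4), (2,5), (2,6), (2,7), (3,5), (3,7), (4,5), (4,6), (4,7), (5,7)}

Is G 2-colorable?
No, G is not 2-colorable

The clique on vertices [2, 4, 5, 7] has size 4 > 2, so it alone needs 4 colors.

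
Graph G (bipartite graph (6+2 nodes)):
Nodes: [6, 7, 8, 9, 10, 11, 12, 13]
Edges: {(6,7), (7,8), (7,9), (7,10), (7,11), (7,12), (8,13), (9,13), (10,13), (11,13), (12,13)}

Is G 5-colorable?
A valid 5-coloring: color 1: [7, 13]; color 2: [6, 8, 9, 10, 11, 12].
(χ(G) = 2 ≤ 5.)

Yes, G is 5-colorable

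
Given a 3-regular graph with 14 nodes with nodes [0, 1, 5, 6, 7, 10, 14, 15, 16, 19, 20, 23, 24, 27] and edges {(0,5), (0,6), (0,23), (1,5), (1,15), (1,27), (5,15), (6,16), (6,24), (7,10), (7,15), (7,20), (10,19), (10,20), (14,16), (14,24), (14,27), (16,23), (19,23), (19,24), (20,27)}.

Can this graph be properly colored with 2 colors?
The clique on vertices [1, 5, 15] has size 3 > 2, so it alone needs 3 colors.

No, G is not 2-colorable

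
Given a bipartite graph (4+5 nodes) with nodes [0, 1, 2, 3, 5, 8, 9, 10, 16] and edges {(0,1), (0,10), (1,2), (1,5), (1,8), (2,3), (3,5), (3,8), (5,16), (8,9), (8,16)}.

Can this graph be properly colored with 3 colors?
A valid 3-coloring: color 1: [0, 2, 5, 8]; color 2: [1, 3, 9, 10, 16].
(χ(G) = 2 ≤ 3.)

Yes, G is 3-colorable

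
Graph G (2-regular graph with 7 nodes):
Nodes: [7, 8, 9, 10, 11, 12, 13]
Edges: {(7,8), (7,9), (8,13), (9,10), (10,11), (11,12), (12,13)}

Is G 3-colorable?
A valid 3-coloring: color 1: [8, 10, 12]; color 2: [7, 11, 13]; color 3: [9].
(χ(G) = 3 ≤ 3.)

Yes, G is 3-colorable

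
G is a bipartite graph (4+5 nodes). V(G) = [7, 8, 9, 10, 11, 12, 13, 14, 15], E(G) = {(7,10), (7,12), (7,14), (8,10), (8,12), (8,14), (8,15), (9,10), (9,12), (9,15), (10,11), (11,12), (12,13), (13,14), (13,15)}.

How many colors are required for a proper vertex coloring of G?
χ(G) = 2

Clique number ω(G) = 2 (lower bound: χ ≥ ω).
The graph is bipartite (no odd cycle), so 2 colors suffice: χ(G) = 2.
A valid 2-coloring: color 1: [10, 12, 14, 15]; color 2: [7, 8, 9, 11, 13].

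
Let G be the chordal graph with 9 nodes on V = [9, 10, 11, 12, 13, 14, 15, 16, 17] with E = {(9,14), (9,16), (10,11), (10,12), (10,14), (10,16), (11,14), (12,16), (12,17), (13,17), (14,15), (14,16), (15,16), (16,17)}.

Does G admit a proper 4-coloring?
A valid 4-coloring: color 1: [11, 13, 16]; color 2: [12, 14]; color 3: [9, 10, 15, 17].
(χ(G) = 3 ≤ 4.)

Yes, G is 4-colorable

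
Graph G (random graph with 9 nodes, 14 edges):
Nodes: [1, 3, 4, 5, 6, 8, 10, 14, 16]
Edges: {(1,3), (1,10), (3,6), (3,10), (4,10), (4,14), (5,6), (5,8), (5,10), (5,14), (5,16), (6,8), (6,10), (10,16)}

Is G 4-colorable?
A valid 4-coloring: color 1: [8, 10, 14]; color 2: [3, 4, 5]; color 3: [1, 6, 16].
(χ(G) = 3 ≤ 4.)

Yes, G is 4-colorable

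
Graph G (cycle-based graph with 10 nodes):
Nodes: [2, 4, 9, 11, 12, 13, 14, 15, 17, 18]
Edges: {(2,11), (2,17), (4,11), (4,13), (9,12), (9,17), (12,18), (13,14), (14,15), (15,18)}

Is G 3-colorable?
A valid 3-coloring: color 1: [2, 4, 9, 14, 18]; color 2: [11, 12, 13, 15, 17].
(χ(G) = 2 ≤ 3.)

Yes, G is 3-colorable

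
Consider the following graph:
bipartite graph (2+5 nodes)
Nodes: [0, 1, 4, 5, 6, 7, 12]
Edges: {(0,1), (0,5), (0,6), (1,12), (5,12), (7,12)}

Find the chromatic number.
Clique number ω(G) = 2 (lower bound: χ ≥ ω).
The graph is bipartite (no odd cycle), so 2 colors suffice: χ(G) = 2.
A valid 2-coloring: color 1: [0, 4, 12]; color 2: [1, 5, 6, 7].

χ(G) = 2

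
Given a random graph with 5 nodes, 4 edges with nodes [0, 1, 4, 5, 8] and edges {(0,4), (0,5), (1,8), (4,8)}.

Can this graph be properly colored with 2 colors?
Yes, G is 2-colorable

A valid 2-coloring: color 1: [1, 4, 5]; color 2: [0, 8].
(χ(G) = 2 ≤ 2.)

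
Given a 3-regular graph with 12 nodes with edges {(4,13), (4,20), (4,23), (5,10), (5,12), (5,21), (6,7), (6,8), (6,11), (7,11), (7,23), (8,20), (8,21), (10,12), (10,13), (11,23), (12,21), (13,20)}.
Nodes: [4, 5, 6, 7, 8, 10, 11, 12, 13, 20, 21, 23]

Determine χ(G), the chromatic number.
χ(G) = 3

Clique number ω(G) = 3 (lower bound: χ ≥ ω).
The clique on [4, 13, 20] has size 3, forcing χ ≥ 3, and the coloring below uses 3 colors, so χ(G) = 3.
A valid 3-coloring: color 1: [4, 5, 7, 8]; color 2: [6, 10, 20, 21, 23]; color 3: [11, 12, 13].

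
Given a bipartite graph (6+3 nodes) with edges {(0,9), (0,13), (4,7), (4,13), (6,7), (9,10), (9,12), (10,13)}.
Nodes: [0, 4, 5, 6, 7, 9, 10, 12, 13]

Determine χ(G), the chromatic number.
Clique number ω(G) = 2 (lower bound: χ ≥ ω).
The graph is bipartite (no odd cycle), so 2 colors suffice: χ(G) = 2.
A valid 2-coloring: color 1: [5, 7, 9, 13]; color 2: [0, 4, 6, 10, 12].

χ(G) = 2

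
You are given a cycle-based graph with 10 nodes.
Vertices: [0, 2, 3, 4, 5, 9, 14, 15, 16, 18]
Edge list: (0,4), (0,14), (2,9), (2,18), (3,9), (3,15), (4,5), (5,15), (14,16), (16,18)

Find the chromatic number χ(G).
χ(G) = 2

Clique number ω(G) = 2 (lower bound: χ ≥ ω).
The graph is bipartite (no odd cycle), so 2 colors suffice: χ(G) = 2.
A valid 2-coloring: color 1: [0, 2, 3, 5, 16]; color 2: [4, 9, 14, 15, 18].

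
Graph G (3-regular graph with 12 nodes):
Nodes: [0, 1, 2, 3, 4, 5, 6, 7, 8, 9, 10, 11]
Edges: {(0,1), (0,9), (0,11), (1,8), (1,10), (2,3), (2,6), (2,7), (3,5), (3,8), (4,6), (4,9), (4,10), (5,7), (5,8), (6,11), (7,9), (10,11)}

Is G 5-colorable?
Yes, G is 5-colorable

A valid 5-coloring: color 1: [1, 3, 4, 7, 11]; color 2: [6, 8, 9, 10]; color 3: [0, 2, 5].
(χ(G) = 3 ≤ 5.)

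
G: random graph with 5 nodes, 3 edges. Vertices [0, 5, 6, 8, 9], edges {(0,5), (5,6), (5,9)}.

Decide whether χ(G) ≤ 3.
A valid 3-coloring: color 1: [5, 8]; color 2: [0, 6, 9].
(χ(G) = 2 ≤ 3.)

Yes, G is 3-colorable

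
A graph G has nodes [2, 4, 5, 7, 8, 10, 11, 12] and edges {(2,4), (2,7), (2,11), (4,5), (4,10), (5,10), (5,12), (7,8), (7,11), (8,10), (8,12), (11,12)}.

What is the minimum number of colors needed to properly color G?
χ(G) = 3

Clique number ω(G) = 3 (lower bound: χ ≥ ω).
The clique on [2, 7, 11] has size 3, forcing χ ≥ 3, and the coloring below uses 3 colors, so χ(G) = 3.
A valid 3-coloring: color 1: [2, 10, 12]; color 2: [4, 8, 11]; color 3: [5, 7].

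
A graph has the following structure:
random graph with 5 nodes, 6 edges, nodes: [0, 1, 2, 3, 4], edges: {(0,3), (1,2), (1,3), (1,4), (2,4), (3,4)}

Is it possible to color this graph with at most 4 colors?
A valid 4-coloring: color 1: [2, 3]; color 2: [0, 4]; color 3: [1].
(χ(G) = 3 ≤ 4.)

Yes, G is 4-colorable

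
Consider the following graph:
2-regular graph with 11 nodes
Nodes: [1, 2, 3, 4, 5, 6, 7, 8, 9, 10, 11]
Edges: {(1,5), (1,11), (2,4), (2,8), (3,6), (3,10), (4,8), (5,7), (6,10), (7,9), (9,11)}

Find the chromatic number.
Clique number ω(G) = 3 (lower bound: χ ≥ ω).
The clique on [2, 4, 8] has size 3, forcing χ ≥ 3, and the coloring below uses 3 colors, so χ(G) = 3.
A valid 3-coloring: color 1: [1, 2, 3, 9]; color 2: [6, 7, 8, 11]; color 3: [4, 5, 10].

χ(G) = 3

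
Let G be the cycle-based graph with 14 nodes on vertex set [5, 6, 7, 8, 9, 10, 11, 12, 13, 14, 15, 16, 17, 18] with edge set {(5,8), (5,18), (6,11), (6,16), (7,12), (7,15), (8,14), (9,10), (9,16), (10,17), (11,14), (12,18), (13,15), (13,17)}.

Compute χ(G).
Clique number ω(G) = 2 (lower bound: χ ≥ ω).
The graph is bipartite (no odd cycle), so 2 colors suffice: χ(G) = 2.
A valid 2-coloring: color 1: [5, 6, 9, 12, 14, 15, 17]; color 2: [7, 8, 10, 11, 13, 16, 18].

χ(G) = 2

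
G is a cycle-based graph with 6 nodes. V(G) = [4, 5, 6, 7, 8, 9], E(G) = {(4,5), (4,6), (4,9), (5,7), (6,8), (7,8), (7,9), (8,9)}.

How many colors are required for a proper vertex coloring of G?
χ(G) = 3

Clique number ω(G) = 3 (lower bound: χ ≥ ω).
The clique on [7, 8, 9] has size 3, forcing χ ≥ 3, and the coloring below uses 3 colors, so χ(G) = 3.
A valid 3-coloring: color 1: [4, 8]; color 2: [5, 6, 9]; color 3: [7].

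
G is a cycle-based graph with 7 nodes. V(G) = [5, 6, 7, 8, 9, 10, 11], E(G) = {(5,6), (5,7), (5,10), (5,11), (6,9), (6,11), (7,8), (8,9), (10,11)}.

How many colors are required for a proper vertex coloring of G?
χ(G) = 3

Clique number ω(G) = 3 (lower bound: χ ≥ ω).
The clique on [5, 10, 11] has size 3, forcing χ ≥ 3, and the coloring below uses 3 colors, so χ(G) = 3.
A valid 3-coloring: color 1: [5, 9]; color 2: [8, 11]; color 3: [6, 7, 10].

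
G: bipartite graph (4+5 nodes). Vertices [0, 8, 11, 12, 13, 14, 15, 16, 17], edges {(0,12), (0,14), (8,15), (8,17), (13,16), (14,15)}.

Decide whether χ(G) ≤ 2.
A valid 2-coloring: color 1: [0, 11, 13, 15, 17]; color 2: [8, 12, 14, 16].
(χ(G) = 2 ≤ 2.)

Yes, G is 2-colorable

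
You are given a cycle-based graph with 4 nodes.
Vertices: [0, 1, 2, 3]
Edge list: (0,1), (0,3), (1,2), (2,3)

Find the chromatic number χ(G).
χ(G) = 2

Clique number ω(G) = 2 (lower bound: χ ≥ ω).
The graph is bipartite (no odd cycle), so 2 colors suffice: χ(G) = 2.
A valid 2-coloring: color 1: [1, 3]; color 2: [0, 2].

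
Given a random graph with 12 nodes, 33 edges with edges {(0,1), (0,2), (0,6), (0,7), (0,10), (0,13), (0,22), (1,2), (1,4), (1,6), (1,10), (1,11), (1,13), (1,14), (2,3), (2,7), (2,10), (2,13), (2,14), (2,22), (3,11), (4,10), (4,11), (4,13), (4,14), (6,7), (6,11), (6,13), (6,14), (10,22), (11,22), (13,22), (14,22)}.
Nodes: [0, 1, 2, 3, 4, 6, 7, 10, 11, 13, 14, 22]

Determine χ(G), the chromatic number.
Clique number ω(G) = 4 (lower bound: χ ≥ ω).
The clique on [0, 1, 2, 10] has size 4, forcing χ ≥ 4, and the coloring below uses 4 colors, so χ(G) = 4.
A valid 4-coloring: color 1: [1, 3, 7, 22]; color 2: [2, 4, 6]; color 3: [0, 11, 14]; color 4: [10, 13].

χ(G) = 4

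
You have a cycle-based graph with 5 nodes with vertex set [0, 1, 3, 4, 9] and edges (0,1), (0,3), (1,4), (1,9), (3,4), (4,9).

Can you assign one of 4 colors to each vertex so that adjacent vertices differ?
Yes, G is 4-colorable

A valid 4-coloring: color 1: [1, 3]; color 2: [0, 4]; color 3: [9].
(χ(G) = 3 ≤ 4.)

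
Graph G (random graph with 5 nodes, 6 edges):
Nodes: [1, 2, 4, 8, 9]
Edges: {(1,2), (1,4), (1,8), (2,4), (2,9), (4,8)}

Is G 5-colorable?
Yes, G is 5-colorable

A valid 5-coloring: color 1: [4, 9]; color 2: [1]; color 3: [2, 8].
(χ(G) = 3 ≤ 5.)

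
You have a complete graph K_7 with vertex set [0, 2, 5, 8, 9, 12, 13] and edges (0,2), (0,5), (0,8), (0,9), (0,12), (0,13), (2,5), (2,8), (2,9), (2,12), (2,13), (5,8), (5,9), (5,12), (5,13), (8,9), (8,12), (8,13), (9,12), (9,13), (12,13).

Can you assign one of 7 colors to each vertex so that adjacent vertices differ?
Yes, G is 7-colorable

A valid 7-coloring: color 1: [9]; color 2: [0]; color 3: [2]; color 4: [8]; color 5: [5]; color 6: [12]; color 7: [13].
(χ(G) = 7 ≤ 7.)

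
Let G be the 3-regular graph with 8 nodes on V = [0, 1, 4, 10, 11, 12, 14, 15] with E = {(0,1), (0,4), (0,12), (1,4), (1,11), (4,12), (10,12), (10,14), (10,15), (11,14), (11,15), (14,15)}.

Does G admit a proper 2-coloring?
No, G is not 2-colorable

The clique on vertices [0, 1, 4] has size 3 > 2, so it alone needs 3 colors.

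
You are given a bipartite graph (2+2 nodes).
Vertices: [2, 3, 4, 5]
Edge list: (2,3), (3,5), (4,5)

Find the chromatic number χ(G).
χ(G) = 2

Clique number ω(G) = 2 (lower bound: χ ≥ ω).
The graph is bipartite (no odd cycle), so 2 colors suffice: χ(G) = 2.
A valid 2-coloring: color 1: [2, 5]; color 2: [3, 4].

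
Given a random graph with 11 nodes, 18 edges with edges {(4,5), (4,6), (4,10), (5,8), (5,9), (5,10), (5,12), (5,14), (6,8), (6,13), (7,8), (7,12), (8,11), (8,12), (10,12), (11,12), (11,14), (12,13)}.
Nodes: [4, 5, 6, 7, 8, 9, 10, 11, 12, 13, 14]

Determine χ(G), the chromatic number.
χ(G) = 3

Clique number ω(G) = 3 (lower bound: χ ≥ ω).
The clique on [5, 8, 12] has size 3, forcing χ ≥ 3, and the coloring below uses 3 colors, so χ(G) = 3.
A valid 3-coloring: color 1: [4, 9, 12, 14]; color 2: [5, 6, 7, 11]; color 3: [8, 10, 13].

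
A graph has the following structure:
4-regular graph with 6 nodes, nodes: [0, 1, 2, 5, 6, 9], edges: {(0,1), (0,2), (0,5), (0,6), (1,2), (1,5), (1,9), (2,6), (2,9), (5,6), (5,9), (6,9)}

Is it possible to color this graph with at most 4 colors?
A valid 4-coloring: color 1: [2, 5]; color 2: [0, 9]; color 3: [1, 6].
(χ(G) = 3 ≤ 4.)

Yes, G is 4-colorable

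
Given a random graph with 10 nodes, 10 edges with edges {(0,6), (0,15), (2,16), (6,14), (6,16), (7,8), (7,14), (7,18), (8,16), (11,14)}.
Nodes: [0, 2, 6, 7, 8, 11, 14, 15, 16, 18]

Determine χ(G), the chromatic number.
χ(G) = 3

Clique number ω(G) = 2 (lower bound: χ ≥ ω).
Odd cycle [16, 8, 7, 14, 6] needs 3 colors (χ ≥ 3).
The coloring below uses 3 colors, so χ(G) = 3.
A valid 3-coloring: color 1: [2, 6, 7, 11, 15]; color 2: [0, 14, 16, 18]; color 3: [8].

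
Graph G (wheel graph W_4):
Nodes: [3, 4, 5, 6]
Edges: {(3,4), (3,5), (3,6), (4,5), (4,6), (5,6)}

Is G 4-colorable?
A valid 4-coloring: color 1: [4]; color 2: [6]; color 3: [5]; color 4: [3].
(χ(G) = 4 ≤ 4.)

Yes, G is 4-colorable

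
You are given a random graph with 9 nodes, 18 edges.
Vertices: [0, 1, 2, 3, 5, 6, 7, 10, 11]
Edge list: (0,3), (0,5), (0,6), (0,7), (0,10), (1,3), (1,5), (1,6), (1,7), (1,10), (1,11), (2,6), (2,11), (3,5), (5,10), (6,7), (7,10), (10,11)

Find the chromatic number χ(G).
Clique number ω(G) = 3 (lower bound: χ ≥ ω).
The clique on [0, 5, 10] has size 3, forcing χ ≥ 3, and the coloring below uses 3 colors, so χ(G) = 3.
A valid 3-coloring: color 1: [0, 1, 2]; color 2: [3, 6, 10]; color 3: [5, 7, 11].

χ(G) = 3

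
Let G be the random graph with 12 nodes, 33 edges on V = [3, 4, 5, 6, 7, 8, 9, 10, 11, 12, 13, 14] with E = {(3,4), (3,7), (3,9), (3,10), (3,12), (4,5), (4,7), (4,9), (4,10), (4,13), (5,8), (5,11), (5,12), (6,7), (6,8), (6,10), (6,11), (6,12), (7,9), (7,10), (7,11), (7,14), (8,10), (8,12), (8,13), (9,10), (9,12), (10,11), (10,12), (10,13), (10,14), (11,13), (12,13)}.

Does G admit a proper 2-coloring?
The clique on vertices [3, 4, 7, 9, 10] has size 5 > 2, so it alone needs 5 colors.

No, G is not 2-colorable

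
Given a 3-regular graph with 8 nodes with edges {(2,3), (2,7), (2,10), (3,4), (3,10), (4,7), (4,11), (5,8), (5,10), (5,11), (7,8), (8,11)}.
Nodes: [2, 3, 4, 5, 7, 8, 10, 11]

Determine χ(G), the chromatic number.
χ(G) = 3

Clique number ω(G) = 3 (lower bound: χ ≥ ω).
The clique on [2, 3, 10] has size 3, forcing χ ≥ 3, and the coloring below uses 3 colors, so χ(G) = 3.
A valid 3-coloring: color 1: [2, 4, 8]; color 2: [7, 10, 11]; color 3: [3, 5].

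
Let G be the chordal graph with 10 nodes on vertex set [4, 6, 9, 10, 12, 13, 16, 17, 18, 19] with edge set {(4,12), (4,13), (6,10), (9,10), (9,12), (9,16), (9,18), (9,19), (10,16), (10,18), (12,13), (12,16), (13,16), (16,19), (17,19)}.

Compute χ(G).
χ(G) = 3

Clique number ω(G) = 3 (lower bound: χ ≥ ω).
The clique on [4, 12, 13] has size 3, forcing χ ≥ 3, and the coloring below uses 3 colors, so χ(G) = 3.
A valid 3-coloring: color 1: [6, 9, 13, 17]; color 2: [4, 16, 18]; color 3: [10, 12, 19].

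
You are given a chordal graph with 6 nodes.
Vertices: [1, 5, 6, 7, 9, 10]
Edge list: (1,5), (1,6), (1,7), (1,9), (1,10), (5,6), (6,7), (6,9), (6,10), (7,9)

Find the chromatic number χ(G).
Clique number ω(G) = 4 (lower bound: χ ≥ ω).
The clique on [1, 6, 7, 9] has size 4, forcing χ ≥ 4, and the coloring below uses 4 colors, so χ(G) = 4.
A valid 4-coloring: color 1: [6]; color 2: [1]; color 3: [5, 7, 10]; color 4: [9].

χ(G) = 4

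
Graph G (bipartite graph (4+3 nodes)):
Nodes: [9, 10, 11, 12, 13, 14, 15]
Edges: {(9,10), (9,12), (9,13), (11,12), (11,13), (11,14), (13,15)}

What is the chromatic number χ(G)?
Clique number ω(G) = 2 (lower bound: χ ≥ ω).
The graph is bipartite (no odd cycle), so 2 colors suffice: χ(G) = 2.
A valid 2-coloring: color 1: [10, 12, 13, 14]; color 2: [9, 11, 15].

χ(G) = 2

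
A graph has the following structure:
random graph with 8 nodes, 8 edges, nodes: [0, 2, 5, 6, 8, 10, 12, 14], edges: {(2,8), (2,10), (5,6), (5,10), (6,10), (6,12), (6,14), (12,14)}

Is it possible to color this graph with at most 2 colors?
No, G is not 2-colorable

The clique on vertices [5, 6, 10] has size 3 > 2, so it alone needs 3 colors.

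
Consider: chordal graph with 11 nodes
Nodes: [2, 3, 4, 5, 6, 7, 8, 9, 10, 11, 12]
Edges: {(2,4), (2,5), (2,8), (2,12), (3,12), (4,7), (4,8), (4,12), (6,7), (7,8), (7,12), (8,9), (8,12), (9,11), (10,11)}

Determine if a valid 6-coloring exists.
A valid 6-coloring: color 1: [3, 5, 6, 8, 11]; color 2: [9, 10, 12]; color 3: [4]; color 4: [2, 7].
(χ(G) = 4 ≤ 6.)

Yes, G is 6-colorable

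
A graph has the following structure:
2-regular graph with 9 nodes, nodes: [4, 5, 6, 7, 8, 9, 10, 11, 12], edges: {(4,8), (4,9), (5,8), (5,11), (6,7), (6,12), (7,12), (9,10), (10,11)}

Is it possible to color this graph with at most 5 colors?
Yes, G is 5-colorable

A valid 5-coloring: color 1: [6, 8, 9, 11]; color 2: [4, 5, 10, 12]; color 3: [7].
(χ(G) = 3 ≤ 5.)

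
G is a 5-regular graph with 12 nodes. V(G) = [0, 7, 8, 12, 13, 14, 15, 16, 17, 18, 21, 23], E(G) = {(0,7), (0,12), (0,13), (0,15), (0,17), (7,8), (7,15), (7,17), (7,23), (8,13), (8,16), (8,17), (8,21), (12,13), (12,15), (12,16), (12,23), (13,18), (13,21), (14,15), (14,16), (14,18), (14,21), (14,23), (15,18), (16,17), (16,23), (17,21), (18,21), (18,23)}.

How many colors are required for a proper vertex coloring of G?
Clique number ω(G) = 3 (lower bound: χ ≥ ω).
Suppose a proper 3-coloring c exists. The clique [0, 7, 15] takes 3 distinct colors; by symmetry let c(0) = 1, c(7) = 2, c(15) = 3.
- Vertex 12: neighbors [0, 15] already have colors [1, 3] ⇒ c(12) = 2.
- Vertex 13: neighbors [0, 12] already have colors [1, 2] ⇒ c(13) = 3.
- Vertex 8: neighbors [7, 13] already have colors [2, 3] ⇒ c(8) = 1.
- Vertex 16: neighbors [8, 12] already have colors [1, 2] ⇒ c(16) = 3.
- Vertex 17: neighbors [0, 7, 16] already have colors [1, 2, 3] — all 3 colors blocked. Contradiction.
The forced assignments end in a contradiction, so G has no proper 3-coloring (χ ≥ 4).
The coloring below uses 4 colors, so χ(G) = 4.
A valid 4-coloring: color 1: [7, 16, 18]; color 2: [8, 12, 14]; color 3: [0, 21, 23]; color 4: [13, 15, 17].

χ(G) = 4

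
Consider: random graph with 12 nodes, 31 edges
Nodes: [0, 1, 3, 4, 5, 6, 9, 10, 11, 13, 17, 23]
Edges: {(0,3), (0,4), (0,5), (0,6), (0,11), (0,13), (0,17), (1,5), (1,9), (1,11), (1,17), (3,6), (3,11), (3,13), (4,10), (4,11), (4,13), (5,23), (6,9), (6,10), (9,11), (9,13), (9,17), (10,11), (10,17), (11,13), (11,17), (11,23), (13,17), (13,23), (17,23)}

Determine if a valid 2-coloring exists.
The clique on vertices [1, 9, 11, 17] has size 4 > 2, so it alone needs 4 colors.

No, G is not 2-colorable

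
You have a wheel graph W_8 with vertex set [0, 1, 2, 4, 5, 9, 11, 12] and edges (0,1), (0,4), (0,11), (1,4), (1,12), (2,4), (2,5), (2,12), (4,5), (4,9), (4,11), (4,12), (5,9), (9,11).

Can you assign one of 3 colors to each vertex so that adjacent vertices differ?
Odd cycle [2, 5, 9, 11, 0, 1, 12] needs 3 colors (χ ≥ 3).
Vertex 4 is adjacent to every vertex of [0, 1, 2, 5, 9, 11, 12], which already need 3 colors among themselves, so 4 needs a new color (χ ≥ 4).
Hence χ(G) ≥ 4 > 3, so no proper 3-coloring exists.

No, G is not 3-colorable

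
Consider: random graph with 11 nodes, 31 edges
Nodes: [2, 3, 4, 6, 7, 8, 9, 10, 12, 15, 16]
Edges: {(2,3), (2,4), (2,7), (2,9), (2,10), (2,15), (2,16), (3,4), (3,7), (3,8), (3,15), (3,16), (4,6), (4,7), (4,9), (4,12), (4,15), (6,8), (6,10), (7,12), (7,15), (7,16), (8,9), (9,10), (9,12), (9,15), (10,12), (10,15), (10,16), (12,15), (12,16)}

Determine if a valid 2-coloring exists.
No, G is not 2-colorable

The clique on vertices [2, 3, 4, 7, 15] has size 5 > 2, so it alone needs 5 colors.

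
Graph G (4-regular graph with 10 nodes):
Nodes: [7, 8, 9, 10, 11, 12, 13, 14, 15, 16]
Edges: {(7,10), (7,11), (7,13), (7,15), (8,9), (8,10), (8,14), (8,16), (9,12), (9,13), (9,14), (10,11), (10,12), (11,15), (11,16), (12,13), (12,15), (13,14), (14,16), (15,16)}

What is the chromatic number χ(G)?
Clique number ω(G) = 3 (lower bound: χ ≥ ω).
Suppose a proper 3-coloring c exists. The clique [7, 10, 11] takes 3 distinct colors; by symmetry let c(7) = 1, c(10) = 2, c(11) = 3.
- Vertex 15: neighbors [7, 11] already have colors [1, 3] ⇒ c(15) = 2.
- Vertex 16: neighbors [15, 11] already have colors [2, 3] ⇒ c(16) = 1.
- Vertex 8: neighbors [16, 10] already have colors [1, 2] ⇒ c(8) = 3.
- Vertex 14: neighbors [16, 8] already have colors [1, 3] ⇒ c(14) = 2.
- Vertex 9: neighbors [14, 8] already have colors [2, 3] ⇒ c(9) = 1.
- Vertex 12: neighbors [9, 10] already have colors [1, 2] ⇒ c(12) = 3.
- Vertex 13: neighbors [7, 14, 12] already have colors [1, 2, 3] — all 3 colors blocked. Contradiction.
The forced assignments end in a contradiction, so G has no proper 3-coloring (χ ≥ 4).
The coloring below uses 4 colors, so χ(G) = 4.
A valid 4-coloring: color 1: [7, 9, 16]; color 2: [10, 14, 15]; color 3: [8, 11, 13]; color 4: [12].

χ(G) = 4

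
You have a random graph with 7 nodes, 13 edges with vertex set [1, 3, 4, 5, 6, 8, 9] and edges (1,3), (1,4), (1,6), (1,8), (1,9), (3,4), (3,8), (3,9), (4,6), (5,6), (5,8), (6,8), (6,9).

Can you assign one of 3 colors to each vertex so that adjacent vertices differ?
Yes, G is 3-colorable

A valid 3-coloring: color 1: [3, 6]; color 2: [1, 5]; color 3: [4, 8, 9].
(χ(G) = 3 ≤ 3.)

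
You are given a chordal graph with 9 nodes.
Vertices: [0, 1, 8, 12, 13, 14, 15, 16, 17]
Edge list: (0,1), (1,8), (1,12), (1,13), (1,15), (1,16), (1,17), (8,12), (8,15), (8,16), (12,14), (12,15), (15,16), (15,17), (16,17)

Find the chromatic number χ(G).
χ(G) = 4

Clique number ω(G) = 4 (lower bound: χ ≥ ω).
The clique on [1, 8, 15, 16] has size 4, forcing χ ≥ 4, and the coloring below uses 4 colors, so χ(G) = 4.
A valid 4-coloring: color 1: [1, 14]; color 2: [0, 13, 15]; color 3: [12, 16]; color 4: [8, 17].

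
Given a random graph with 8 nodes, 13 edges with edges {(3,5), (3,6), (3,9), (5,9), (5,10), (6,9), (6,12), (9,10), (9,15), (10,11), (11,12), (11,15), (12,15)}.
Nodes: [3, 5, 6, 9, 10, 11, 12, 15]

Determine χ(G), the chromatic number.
Clique number ω(G) = 3 (lower bound: χ ≥ ω).
The clique on [5, 9, 10] has size 3, forcing χ ≥ 3, and the coloring below uses 3 colors, so χ(G) = 3.
A valid 3-coloring: color 1: [9, 12]; color 2: [3, 10, 15]; color 3: [5, 6, 11].

χ(G) = 3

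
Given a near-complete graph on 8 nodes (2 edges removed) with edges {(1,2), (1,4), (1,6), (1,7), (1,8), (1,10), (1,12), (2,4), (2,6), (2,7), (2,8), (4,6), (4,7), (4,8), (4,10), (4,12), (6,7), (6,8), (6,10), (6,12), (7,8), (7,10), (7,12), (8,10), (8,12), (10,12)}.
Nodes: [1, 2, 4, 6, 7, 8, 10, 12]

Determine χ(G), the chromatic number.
Clique number ω(G) = 7 (lower bound: χ ≥ ω).
The clique on [1, 4, 6, 7, 8, 10, 12] has size 7, forcing χ ≥ 7, and the coloring below uses 7 colors, so χ(G) = 7.
A valid 7-coloring: color 1: [8]; color 2: [4]; color 3: [6]; color 4: [7]; color 5: [1]; color 6: [2, 12]; color 7: [10].

χ(G) = 7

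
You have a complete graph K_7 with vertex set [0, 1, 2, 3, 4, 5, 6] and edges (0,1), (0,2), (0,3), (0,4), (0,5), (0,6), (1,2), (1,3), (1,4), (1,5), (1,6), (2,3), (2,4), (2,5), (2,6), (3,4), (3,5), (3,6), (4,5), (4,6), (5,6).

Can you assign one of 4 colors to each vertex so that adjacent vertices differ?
The clique on vertices [0, 1, 2, 3, 4, 5, 6] has size 7 > 4, so it alone needs 7 colors.

No, G is not 4-colorable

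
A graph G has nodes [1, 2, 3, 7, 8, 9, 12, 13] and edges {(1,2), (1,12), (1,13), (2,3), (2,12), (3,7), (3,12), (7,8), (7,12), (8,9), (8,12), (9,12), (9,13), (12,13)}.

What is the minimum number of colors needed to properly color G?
χ(G) = 4

Clique number ω(G) = 3 (lower bound: χ ≥ ω).
Odd cycle [7, 3, 2, 1, 13, 9, 8] needs 3 colors (χ ≥ 3).
Vertex 12 is adjacent to every vertex of [1, 2, 3, 7, 8, 9, 13], which already need 3 colors among themselves, so 12 needs a new color (χ ≥ 4).
The coloring below uses 4 colors, so χ(G) = 4.
A valid 4-coloring: color 1: [12]; color 2: [2, 7, 9]; color 3: [1, 3, 8]; color 4: [13].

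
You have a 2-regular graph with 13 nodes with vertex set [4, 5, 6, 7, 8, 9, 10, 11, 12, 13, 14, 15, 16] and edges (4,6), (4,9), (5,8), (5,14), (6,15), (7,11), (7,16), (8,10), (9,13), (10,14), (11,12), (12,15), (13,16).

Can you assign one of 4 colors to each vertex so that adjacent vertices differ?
Yes, G is 4-colorable

A valid 4-coloring: color 1: [8, 9, 11, 14, 15, 16]; color 2: [4, 5, 7, 10, 12, 13]; color 3: [6].
(χ(G) = 3 ≤ 4.)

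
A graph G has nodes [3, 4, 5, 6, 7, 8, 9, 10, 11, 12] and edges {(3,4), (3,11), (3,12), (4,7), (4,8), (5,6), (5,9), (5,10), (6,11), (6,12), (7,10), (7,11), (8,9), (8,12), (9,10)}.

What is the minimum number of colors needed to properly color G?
Clique number ω(G) = 3 (lower bound: χ ≥ ω).
The clique on [5, 9, 10] has size 3, forcing χ ≥ 3, and the coloring below uses 3 colors, so χ(G) = 3.
A valid 3-coloring: color 1: [3, 6, 7, 9]; color 2: [4, 5, 11, 12]; color 3: [8, 10].

χ(G) = 3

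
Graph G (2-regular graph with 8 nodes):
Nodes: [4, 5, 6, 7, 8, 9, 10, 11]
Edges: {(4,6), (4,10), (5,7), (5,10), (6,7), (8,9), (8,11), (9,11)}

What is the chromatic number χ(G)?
Clique number ω(G) = 3 (lower bound: χ ≥ ω).
The clique on [8, 9, 11] has size 3, forcing χ ≥ 3, and the coloring below uses 3 colors, so χ(G) = 3.
A valid 3-coloring: color 1: [6, 9, 10]; color 2: [4, 7, 8]; color 3: [5, 11].

χ(G) = 3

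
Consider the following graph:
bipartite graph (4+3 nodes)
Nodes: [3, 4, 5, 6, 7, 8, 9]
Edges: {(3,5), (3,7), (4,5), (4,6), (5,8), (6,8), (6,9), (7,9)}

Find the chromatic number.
Clique number ω(G) = 2 (lower bound: χ ≥ ω).
The graph is bipartite (no odd cycle), so 2 colors suffice: χ(G) = 2.
A valid 2-coloring: color 1: [5, 6, 7]; color 2: [3, 4, 8, 9].

χ(G) = 2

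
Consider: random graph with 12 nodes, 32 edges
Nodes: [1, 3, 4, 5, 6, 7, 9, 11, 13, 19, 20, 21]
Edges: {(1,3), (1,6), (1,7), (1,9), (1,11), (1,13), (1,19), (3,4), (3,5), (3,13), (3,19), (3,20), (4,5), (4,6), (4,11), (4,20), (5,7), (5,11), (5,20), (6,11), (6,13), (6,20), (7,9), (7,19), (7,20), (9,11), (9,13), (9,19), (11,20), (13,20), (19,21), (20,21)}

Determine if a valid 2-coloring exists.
The clique on vertices [1, 7, 9, 19] has size 4 > 2, so it alone needs 4 colors.

No, G is not 2-colorable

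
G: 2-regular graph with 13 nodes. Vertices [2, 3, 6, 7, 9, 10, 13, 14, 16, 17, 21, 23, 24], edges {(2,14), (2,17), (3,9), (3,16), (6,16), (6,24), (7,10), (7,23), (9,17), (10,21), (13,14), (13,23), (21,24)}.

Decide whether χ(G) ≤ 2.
No, G is not 2-colorable

Odd cycle [9, 3, 16, 6, 24, 21, 10, 7, 23, 13, 14, 2, 17] needs 3 colors (χ ≥ 3).
Hence χ(G) ≥ 3 > 2, so no proper 2-coloring exists.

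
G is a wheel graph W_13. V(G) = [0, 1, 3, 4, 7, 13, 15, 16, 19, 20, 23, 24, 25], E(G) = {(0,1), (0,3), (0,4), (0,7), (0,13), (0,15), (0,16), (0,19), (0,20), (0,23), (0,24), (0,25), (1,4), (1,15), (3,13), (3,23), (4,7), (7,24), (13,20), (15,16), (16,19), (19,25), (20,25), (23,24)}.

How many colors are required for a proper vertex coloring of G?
χ(G) = 3

Clique number ω(G) = 3 (lower bound: χ ≥ ω).
The clique on [0, 1, 4] has size 3, forcing χ ≥ 3, and the coloring below uses 3 colors, so χ(G) = 3.
A valid 3-coloring: color 1: [0]; color 2: [1, 7, 13, 16, 23, 25]; color 3: [3, 4, 15, 19, 20, 24].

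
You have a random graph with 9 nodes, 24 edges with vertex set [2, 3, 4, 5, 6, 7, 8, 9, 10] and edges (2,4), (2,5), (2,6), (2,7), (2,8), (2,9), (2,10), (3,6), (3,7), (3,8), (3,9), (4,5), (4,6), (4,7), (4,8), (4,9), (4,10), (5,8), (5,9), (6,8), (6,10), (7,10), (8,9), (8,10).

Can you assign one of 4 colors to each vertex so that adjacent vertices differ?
No, G is not 4-colorable

The clique on vertices [2, 4, 5, 8, 9] has size 5 > 4, so it alone needs 5 colors.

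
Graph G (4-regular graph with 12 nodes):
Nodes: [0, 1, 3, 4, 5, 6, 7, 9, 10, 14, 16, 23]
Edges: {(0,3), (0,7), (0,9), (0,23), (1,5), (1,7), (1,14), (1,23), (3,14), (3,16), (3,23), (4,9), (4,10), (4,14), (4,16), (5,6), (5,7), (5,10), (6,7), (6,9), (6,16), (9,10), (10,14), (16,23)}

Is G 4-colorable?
Yes, G is 4-colorable

A valid 4-coloring: color 1: [0, 1, 10, 16]; color 2: [7, 9, 14, 23]; color 3: [3, 4, 5]; color 4: [6].
(χ(G) = 4 ≤ 4.)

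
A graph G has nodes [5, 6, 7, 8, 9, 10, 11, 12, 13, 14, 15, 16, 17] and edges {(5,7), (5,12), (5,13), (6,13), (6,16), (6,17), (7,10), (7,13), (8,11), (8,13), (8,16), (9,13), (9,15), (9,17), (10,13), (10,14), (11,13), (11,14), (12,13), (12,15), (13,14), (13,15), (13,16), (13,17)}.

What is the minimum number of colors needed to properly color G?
Clique number ω(G) = 3 (lower bound: χ ≥ ω).
The clique on [5, 12, 13] has size 3, forcing χ ≥ 3, and the coloring below uses 3 colors, so χ(G) = 3.
A valid 3-coloring: color 1: [13]; color 2: [5, 10, 11, 15, 16, 17]; color 3: [6, 7, 8, 9, 12, 14].

χ(G) = 3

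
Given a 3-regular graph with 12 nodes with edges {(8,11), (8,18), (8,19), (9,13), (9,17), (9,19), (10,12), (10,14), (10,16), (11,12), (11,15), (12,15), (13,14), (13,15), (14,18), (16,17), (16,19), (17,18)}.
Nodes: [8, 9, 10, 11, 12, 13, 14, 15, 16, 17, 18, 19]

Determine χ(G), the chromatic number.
Clique number ω(G) = 3 (lower bound: χ ≥ ω).
The clique on [11, 12, 15] has size 3, forcing χ ≥ 3, and the coloring below uses 3 colors, so χ(G) = 3.
A valid 3-coloring: color 1: [8, 12, 13, 16]; color 2: [14, 15, 17, 19]; color 3: [9, 10, 11, 18].

χ(G) = 3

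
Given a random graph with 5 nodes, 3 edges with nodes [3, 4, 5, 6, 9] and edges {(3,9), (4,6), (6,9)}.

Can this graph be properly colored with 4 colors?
Yes, G is 4-colorable

A valid 4-coloring: color 1: [4, 5, 9]; color 2: [3, 6].
(χ(G) = 2 ≤ 4.)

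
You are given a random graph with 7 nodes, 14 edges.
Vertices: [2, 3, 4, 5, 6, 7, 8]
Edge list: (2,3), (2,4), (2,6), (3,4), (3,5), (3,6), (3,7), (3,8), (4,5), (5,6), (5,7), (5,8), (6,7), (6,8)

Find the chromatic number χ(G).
χ(G) = 4

Clique number ω(G) = 4 (lower bound: χ ≥ ω).
The clique on [3, 5, 6, 8] has size 4, forcing χ ≥ 4, and the coloring below uses 4 colors, so χ(G) = 4.
A valid 4-coloring: color 1: [3]; color 2: [4, 6]; color 3: [2, 5]; color 4: [7, 8].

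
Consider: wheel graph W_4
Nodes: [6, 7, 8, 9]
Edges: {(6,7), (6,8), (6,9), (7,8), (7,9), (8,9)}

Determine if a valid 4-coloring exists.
Yes, G is 4-colorable

A valid 4-coloring: color 1: [7]; color 2: [8]; color 3: [6]; color 4: [9].
(χ(G) = 4 ≤ 4.)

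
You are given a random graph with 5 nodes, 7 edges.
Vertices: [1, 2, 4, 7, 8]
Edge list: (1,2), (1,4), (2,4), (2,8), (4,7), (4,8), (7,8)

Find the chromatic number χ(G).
χ(G) = 3

Clique number ω(G) = 3 (lower bound: χ ≥ ω).
The clique on [2, 4, 8] has size 3, forcing χ ≥ 3, and the coloring below uses 3 colors, so χ(G) = 3.
A valid 3-coloring: color 1: [4]; color 2: [1, 8]; color 3: [2, 7].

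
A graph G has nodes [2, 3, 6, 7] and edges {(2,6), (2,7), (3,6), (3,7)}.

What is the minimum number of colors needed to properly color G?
χ(G) = 2

Clique number ω(G) = 2 (lower bound: χ ≥ ω).
The graph is bipartite (no odd cycle), so 2 colors suffice: χ(G) = 2.
A valid 2-coloring: color 1: [2, 3]; color 2: [6, 7].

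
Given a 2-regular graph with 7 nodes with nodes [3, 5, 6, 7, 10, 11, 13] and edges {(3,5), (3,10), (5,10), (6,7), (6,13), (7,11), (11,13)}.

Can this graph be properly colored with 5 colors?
Yes, G is 5-colorable

A valid 5-coloring: color 1: [6, 10, 11]; color 2: [5, 7, 13]; color 3: [3].
(χ(G) = 3 ≤ 5.)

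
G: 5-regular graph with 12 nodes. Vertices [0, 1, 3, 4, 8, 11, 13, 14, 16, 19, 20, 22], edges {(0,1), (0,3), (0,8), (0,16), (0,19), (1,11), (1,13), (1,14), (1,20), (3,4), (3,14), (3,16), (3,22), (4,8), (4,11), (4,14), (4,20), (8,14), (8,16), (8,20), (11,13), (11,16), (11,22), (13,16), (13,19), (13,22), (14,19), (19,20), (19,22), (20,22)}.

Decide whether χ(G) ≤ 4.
Yes, G is 4-colorable

A valid 4-coloring: color 1: [1, 4, 16, 19]; color 2: [0, 14, 22]; color 3: [3, 8, 11]; color 4: [13, 20].
(χ(G) = 3 ≤ 4.)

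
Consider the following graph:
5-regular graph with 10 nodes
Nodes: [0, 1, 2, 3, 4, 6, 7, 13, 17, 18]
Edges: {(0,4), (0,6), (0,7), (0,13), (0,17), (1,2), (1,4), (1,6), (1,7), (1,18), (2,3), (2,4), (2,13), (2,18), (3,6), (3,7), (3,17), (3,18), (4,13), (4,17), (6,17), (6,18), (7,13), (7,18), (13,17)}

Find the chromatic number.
χ(G) = 4

Clique number ω(G) = 4 (lower bound: χ ≥ ω).
The clique on [0, 4, 13, 17] has size 4, forcing χ ≥ 4, and the coloring below uses 4 colors, so χ(G) = 4.
A valid 4-coloring: color 1: [0, 1, 3]; color 2: [2, 7, 17]; color 3: [4, 18]; color 4: [6, 13].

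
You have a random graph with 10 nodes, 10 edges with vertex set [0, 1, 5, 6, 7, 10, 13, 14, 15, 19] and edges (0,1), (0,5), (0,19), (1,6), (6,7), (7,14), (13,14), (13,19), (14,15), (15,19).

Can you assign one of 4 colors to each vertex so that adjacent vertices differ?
A valid 4-coloring: color 1: [5, 6, 10, 14, 19]; color 2: [0, 7, 13, 15]; color 3: [1].
(χ(G) = 3 ≤ 4.)

Yes, G is 4-colorable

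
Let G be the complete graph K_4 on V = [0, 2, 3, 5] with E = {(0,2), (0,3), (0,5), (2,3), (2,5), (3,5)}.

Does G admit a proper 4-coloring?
Yes, G is 4-colorable

A valid 4-coloring: color 1: [5]; color 2: [0]; color 3: [3]; color 4: [2].
(χ(G) = 4 ≤ 4.)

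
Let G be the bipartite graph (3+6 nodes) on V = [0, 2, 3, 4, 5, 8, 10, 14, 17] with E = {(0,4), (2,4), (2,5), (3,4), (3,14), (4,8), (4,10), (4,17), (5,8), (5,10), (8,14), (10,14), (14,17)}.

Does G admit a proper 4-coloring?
A valid 4-coloring: color 1: [4, 5, 14]; color 2: [0, 2, 3, 8, 10, 17].
(χ(G) = 2 ≤ 4.)

Yes, G is 4-colorable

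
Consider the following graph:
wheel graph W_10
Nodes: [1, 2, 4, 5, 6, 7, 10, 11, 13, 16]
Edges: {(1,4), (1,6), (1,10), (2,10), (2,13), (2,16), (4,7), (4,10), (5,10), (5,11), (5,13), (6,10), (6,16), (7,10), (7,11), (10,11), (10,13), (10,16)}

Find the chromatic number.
Clique number ω(G) = 3 (lower bound: χ ≥ ω).
Odd cycle [5, 11, 7, 4, 1, 6, 16, 2, 13] needs 3 colors (χ ≥ 3).
Vertex 10 is adjacent to every vertex of [1, 2, 4, 5, 6, 7, 11, 13, 16], which already need 3 colors among themselves, so 10 needs a new color (χ ≥ 4).
The coloring below uses 4 colors, so χ(G) = 4.
A valid 4-coloring: color 1: [10]; color 2: [1, 2, 5, 7]; color 3: [4, 6, 11, 13]; color 4: [16].

χ(G) = 4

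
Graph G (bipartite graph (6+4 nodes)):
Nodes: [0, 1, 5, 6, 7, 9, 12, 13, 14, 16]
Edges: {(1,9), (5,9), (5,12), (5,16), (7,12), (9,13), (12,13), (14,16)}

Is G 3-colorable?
A valid 3-coloring: color 1: [0, 1, 5, 6, 7, 13, 14]; color 2: [9, 12, 16].
(χ(G) = 2 ≤ 3.)

Yes, G is 3-colorable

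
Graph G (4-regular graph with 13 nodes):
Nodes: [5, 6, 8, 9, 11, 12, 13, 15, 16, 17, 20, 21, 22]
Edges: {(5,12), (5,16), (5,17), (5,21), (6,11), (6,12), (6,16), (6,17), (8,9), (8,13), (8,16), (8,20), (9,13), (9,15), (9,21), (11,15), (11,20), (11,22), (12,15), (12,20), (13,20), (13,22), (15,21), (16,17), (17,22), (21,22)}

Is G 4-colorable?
Yes, G is 4-colorable

A valid 4-coloring: color 1: [5, 6, 9, 20, 22]; color 2: [11, 12, 13, 16, 21]; color 3: [8, 15, 17].
(χ(G) = 3 ≤ 4.)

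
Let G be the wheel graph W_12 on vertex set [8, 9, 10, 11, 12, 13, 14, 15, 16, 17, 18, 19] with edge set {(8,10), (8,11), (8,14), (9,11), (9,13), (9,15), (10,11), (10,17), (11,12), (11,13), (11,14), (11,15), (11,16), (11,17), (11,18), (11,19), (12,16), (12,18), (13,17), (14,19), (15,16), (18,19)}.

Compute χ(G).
Clique number ω(G) = 3 (lower bound: χ ≥ ω).
Odd cycle [19, 14, 8, 10, 17, 13, 9, 15, 16, 12, 18] needs 3 colors (χ ≥ 3).
Vertex 11 is adjacent to every vertex of [8, 9, 10, 12, 13, 14, 15, 16, 17, 18, 19], which already need 3 colors among themselves, so 11 needs a new color (χ ≥ 4).
The coloring below uses 4 colors, so χ(G) = 4.
A valid 4-coloring: color 1: [11]; color 2: [8, 9, 12, 17, 19]; color 3: [10, 13, 14, 15, 18]; color 4: [16].

χ(G) = 4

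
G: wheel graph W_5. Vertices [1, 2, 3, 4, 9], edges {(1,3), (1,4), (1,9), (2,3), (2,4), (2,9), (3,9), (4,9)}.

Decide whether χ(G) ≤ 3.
A valid 3-coloring: color 1: [9]; color 2: [3, 4]; color 3: [1, 2].
(χ(G) = 3 ≤ 3.)

Yes, G is 3-colorable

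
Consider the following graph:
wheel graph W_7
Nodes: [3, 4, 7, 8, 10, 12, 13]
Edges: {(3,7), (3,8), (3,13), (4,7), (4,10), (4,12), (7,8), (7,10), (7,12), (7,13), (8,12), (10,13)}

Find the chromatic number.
Clique number ω(G) = 3 (lower bound: χ ≥ ω).
The clique on [4, 7, 10] has size 3, forcing χ ≥ 3, and the coloring below uses 3 colors, so χ(G) = 3.
A valid 3-coloring: color 1: [7]; color 2: [4, 8, 13]; color 3: [3, 10, 12].

χ(G) = 3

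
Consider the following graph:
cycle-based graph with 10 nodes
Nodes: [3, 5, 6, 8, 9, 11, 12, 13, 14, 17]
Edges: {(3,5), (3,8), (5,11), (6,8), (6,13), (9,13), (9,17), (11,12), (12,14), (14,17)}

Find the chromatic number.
χ(G) = 2

Clique number ω(G) = 2 (lower bound: χ ≥ ω).
The graph is bipartite (no odd cycle), so 2 colors suffice: χ(G) = 2.
A valid 2-coloring: color 1: [3, 6, 9, 11, 14]; color 2: [5, 8, 12, 13, 17].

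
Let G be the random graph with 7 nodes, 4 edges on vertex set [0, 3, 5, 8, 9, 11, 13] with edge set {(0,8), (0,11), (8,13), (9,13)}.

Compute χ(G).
χ(G) = 2

Clique number ω(G) = 2 (lower bound: χ ≥ ω).
The graph is bipartite (no odd cycle), so 2 colors suffice: χ(G) = 2.
A valid 2-coloring: color 1: [0, 3, 5, 13]; color 2: [8, 9, 11].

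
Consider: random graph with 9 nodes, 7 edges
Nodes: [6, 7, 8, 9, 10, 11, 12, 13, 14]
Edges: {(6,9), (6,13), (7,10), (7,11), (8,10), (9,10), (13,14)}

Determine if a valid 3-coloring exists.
A valid 3-coloring: color 1: [6, 10, 11, 12, 14]; color 2: [7, 8, 9, 13].
(χ(G) = 2 ≤ 3.)

Yes, G is 3-colorable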